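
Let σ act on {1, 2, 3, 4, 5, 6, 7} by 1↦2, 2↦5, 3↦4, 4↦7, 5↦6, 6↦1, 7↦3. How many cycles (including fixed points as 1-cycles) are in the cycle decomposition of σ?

2

Cycle decomposition: (1 2 5 6) (3 4 7).
2 cycles.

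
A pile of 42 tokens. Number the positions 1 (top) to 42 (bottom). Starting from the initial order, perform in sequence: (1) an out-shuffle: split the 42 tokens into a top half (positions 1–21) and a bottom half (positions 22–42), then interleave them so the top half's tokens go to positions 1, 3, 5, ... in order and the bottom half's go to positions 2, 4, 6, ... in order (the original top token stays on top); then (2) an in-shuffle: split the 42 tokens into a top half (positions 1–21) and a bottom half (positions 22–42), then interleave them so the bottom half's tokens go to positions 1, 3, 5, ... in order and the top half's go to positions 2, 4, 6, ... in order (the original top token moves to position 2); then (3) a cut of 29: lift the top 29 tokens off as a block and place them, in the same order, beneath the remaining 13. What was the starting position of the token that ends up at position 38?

38

Undo the operations in reverse order, starting from position 38:
  undo op 3 (cut 29): 38 ← 25
  undo op 2 (in-shuffle, from bottom half): 25 ← 34
  undo op 1 (out-shuffle, from bottom half): 34 ← 38
So the token at position 38 came from original position 38.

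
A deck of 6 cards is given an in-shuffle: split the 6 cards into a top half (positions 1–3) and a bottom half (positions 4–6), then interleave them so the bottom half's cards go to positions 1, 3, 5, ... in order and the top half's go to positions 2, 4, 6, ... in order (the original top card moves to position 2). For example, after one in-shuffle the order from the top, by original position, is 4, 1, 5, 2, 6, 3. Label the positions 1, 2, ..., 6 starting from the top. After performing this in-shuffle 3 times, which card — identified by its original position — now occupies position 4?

Work backwards from position 4, undoing one in-shuffle at a time:
4 ← 2 ← 1 ← 4
So the card now at position 4 started at position 4.

4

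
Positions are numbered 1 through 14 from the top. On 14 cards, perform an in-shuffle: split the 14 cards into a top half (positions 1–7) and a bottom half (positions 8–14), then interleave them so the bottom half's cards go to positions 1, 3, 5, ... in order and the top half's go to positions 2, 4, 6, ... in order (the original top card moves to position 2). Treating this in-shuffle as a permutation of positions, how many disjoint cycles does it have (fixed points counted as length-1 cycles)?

4

Trace each unvisited position around until it returns:
(1 2 4 8) (3 6 12 9) (5 10) (7 14 13 11)
4 cycles in total.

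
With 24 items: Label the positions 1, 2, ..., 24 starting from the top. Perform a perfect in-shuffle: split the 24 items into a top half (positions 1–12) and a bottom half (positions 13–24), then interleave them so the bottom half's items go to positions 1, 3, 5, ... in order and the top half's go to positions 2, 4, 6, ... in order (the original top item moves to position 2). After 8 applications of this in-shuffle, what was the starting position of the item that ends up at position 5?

5

Work backwards from position 5, undoing one in-shuffle at a time:
5 ← 15 ← 20 ← 10 ← 5 ← 15 ← 20 ← 10 ← 5
So the item now at position 5 started at position 5.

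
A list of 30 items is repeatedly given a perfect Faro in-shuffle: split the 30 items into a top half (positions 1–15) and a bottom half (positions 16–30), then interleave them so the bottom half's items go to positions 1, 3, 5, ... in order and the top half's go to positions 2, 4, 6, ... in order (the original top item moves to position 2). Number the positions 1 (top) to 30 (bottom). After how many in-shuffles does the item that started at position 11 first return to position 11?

5

Follow position 11 under repeated in-shuffles:
11 → 22 → 13 → 26 → 21 → 11
It first returns after 5 in-shuffles.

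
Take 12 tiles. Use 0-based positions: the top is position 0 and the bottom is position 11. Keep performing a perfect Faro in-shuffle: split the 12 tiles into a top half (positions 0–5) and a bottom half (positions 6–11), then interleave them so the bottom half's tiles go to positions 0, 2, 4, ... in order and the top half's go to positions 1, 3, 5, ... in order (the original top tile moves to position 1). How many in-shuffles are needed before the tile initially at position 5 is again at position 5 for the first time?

Follow position 5 under repeated in-shuffles:
5 → 11 → 10 → 8 → 4 → 9 → 6 → 0 → 1 → 3 → 7 → 2 → 5
It first returns after 12 in-shuffles.

12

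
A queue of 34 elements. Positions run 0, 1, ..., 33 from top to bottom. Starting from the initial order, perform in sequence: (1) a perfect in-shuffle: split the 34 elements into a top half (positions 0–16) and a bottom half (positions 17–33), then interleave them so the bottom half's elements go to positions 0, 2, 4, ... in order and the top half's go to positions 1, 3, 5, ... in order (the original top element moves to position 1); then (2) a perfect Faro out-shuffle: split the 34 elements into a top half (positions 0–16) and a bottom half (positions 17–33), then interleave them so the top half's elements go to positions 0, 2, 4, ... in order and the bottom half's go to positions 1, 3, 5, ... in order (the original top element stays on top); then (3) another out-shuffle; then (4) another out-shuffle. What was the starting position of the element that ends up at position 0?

Undo the operations in reverse order, starting from position 0:
  undo op 4 (out-shuffle, from top half): 0 ← 0
  undo op 3 (out-shuffle, from top half): 0 ← 0
  undo op 2 (out-shuffle, from top half): 0 ← 0
  undo op 1 (in-shuffle, from bottom half): 0 ← 17
So the element at position 0 came from original position 17.

17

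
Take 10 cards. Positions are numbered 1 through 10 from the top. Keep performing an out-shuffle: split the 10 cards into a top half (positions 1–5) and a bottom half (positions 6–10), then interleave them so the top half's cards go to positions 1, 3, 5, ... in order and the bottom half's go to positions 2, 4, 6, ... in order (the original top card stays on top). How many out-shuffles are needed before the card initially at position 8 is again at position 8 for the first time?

Follow position 8 under repeated out-shuffles:
8 → 6 → 2 → 3 → 5 → 9 → 8
It first returns after 6 out-shuffles.

6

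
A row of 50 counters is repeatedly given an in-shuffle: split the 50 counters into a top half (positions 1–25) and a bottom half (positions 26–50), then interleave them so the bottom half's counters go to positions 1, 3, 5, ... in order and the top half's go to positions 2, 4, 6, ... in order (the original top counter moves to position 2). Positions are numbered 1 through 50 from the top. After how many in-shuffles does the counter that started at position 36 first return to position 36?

Follow position 36 under repeated in-shuffles:
36 → 21 → 42 → 33 → 15 → 30 → 9 → 18 → 36
It first returns after 8 in-shuffles.

8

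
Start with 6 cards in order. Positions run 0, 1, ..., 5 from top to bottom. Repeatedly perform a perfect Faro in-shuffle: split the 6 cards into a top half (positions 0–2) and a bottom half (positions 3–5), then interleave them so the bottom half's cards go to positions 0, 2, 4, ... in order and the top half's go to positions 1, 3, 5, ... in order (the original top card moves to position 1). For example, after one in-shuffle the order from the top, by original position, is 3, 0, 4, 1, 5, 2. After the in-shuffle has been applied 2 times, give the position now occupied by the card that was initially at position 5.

Track the card's position through each in-shuffle:
5 → 4 → 2

2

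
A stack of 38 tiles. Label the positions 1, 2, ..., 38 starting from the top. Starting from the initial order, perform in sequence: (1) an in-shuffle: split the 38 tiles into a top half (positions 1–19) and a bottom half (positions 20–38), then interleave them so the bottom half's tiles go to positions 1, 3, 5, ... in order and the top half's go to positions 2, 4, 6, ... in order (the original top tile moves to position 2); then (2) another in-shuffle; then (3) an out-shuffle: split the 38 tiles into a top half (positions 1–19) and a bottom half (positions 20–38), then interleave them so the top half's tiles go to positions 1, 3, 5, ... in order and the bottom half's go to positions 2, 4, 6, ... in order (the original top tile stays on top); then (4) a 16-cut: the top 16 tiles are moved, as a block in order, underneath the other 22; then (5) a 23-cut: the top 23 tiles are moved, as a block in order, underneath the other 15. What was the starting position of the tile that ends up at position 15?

Undo the operations in reverse order, starting from position 15:
  undo op 5 (cut 23): 15 ← 38
  undo op 4 (cut 16): 38 ← 16
  undo op 3 (out-shuffle, from bottom half): 16 ← 27
  undo op 2 (in-shuffle, from bottom half): 27 ← 33
  undo op 1 (in-shuffle, from bottom half): 33 ← 36
So the tile at position 15 came from original position 36.

36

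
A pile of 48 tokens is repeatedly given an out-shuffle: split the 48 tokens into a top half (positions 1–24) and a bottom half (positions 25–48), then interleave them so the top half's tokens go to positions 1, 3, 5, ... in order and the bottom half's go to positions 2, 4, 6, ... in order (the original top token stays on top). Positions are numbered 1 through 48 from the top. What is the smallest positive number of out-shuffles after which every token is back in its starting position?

23

The out-shuffle permutes the 48 positions with cycle lengths [1, 1, 23, 23].
Every token is home exactly when every cycle has completed a whole number of laps, i.e. after lcm(1, 23) = 23 out-shuffles.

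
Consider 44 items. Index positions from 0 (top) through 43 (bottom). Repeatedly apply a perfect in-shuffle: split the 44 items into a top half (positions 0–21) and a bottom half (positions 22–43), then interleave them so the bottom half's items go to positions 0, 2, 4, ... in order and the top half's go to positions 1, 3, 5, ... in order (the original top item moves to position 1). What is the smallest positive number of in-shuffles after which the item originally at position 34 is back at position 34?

Follow position 34 under repeated in-shuffles:
34 → 24 → 4 → 9 → 19 → 39 → 34
It first returns after 6 in-shuffles.

6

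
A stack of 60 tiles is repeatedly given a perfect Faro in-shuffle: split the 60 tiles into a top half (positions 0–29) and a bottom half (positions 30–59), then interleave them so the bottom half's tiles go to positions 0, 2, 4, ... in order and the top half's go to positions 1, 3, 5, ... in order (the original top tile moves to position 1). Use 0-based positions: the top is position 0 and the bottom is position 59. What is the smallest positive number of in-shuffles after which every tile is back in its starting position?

The in-shuffle permutes the 60 positions with cycle lengths [60].
Every tile is home exactly when every cycle has completed a whole number of laps, i.e. after lcm(60) = 60 in-shuffles.

60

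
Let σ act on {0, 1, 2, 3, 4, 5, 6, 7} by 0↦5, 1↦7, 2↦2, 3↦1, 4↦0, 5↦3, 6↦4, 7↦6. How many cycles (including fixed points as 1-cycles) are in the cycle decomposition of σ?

Cycle decomposition: (0 5 3 1 7 6 4) (2).
2 cycles.

2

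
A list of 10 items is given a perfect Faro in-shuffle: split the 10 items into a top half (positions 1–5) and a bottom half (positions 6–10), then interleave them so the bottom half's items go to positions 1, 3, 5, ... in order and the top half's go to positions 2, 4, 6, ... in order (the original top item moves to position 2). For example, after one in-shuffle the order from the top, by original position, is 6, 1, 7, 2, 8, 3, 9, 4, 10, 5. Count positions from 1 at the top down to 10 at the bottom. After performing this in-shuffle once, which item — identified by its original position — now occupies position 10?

Work backwards from position 10, undoing one in-shuffle at a time:
10 ← 5
So the item now at position 10 started at position 5.

5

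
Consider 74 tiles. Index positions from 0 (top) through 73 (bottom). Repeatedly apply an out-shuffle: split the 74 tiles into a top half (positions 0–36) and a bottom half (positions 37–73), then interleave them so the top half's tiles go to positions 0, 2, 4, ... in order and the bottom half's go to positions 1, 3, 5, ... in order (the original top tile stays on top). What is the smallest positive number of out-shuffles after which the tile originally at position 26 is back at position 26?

9

Follow position 26 under repeated out-shuffles:
26 → 52 → 31 → 62 → 51 → 29 → 58 → 43 → 13 → 26
It first returns after 9 out-shuffles.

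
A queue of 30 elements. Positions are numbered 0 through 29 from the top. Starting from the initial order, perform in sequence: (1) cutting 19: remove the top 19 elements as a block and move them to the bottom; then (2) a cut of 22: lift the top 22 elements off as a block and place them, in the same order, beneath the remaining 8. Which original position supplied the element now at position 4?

Undo the operations in reverse order, starting from position 4:
  undo op 2 (cut 22): 4 ← 26
  undo op 1 (cut 19): 26 ← 15
So the element at position 4 came from original position 15.

15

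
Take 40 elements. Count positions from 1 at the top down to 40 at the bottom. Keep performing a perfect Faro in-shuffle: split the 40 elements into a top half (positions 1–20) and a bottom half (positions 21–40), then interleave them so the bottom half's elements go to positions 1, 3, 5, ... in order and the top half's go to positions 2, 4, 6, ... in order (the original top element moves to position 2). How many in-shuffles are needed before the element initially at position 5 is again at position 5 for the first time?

20

Follow position 5 under repeated in-shuffles:
5 → 10 → 20 → 40 → 39 → 37 → 33 → 25 → 9 → 18 → 36 → 31 → 21 → 1 → 2 → 4 → 8 → 16 → 32 → 23 → 5
It first returns after 20 in-shuffles.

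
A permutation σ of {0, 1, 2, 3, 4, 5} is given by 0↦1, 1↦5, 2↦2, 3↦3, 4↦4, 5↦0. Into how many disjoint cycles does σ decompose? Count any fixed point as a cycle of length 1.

4

Cycle decomposition: (0 1 5) (2) (3) (4).
4 cycles.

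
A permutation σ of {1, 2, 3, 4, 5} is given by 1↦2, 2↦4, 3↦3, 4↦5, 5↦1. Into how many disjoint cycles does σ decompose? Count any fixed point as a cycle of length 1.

2

Cycle decomposition: (1 2 4 5) (3).
2 cycles.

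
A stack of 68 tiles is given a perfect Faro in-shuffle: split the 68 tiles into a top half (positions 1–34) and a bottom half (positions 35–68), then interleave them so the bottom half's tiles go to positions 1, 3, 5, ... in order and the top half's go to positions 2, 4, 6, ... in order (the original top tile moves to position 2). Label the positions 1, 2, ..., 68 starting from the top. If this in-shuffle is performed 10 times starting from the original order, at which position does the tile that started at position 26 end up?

Track the tile's position through each in-shuffle:
26 → 52 → 35 → 1 → 2 → 4 → 8 → 16 → 32 → 64 → 59

59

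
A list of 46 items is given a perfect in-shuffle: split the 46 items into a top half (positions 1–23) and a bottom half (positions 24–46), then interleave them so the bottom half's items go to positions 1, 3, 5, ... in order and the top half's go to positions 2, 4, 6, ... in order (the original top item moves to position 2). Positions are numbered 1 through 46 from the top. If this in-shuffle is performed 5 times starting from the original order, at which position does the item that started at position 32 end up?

Track the item's position through each in-shuffle:
32 → 17 → 34 → 21 → 42 → 37

37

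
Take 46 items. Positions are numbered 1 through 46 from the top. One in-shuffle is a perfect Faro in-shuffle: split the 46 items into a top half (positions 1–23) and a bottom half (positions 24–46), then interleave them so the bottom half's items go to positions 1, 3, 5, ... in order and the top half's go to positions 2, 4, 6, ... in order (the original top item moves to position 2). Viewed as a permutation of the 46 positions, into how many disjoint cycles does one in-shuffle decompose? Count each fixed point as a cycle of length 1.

Trace each unvisited position around until it returns:
(1 2 4 8 16 32 ... len 23) (5 10 20 40 33 19 ... len 23)
2 cycles in total.

2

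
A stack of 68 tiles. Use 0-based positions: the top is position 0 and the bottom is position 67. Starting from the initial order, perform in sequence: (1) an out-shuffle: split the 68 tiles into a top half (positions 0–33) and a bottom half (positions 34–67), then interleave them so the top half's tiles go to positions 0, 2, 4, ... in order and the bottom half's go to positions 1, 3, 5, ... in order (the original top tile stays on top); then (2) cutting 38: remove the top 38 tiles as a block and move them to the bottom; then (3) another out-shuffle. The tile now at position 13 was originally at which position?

5

Undo the operations in reverse order, starting from position 13:
  undo op 3 (out-shuffle, from bottom half): 13 ← 40
  undo op 2 (cut 38): 40 ← 10
  undo op 1 (out-shuffle, from top half): 10 ← 5
So the tile at position 13 came from original position 5.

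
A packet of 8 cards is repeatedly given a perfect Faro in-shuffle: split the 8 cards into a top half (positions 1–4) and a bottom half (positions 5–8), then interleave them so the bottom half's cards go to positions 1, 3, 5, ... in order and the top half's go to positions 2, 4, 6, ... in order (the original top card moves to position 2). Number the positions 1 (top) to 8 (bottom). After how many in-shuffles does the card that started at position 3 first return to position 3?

Follow position 3 under repeated in-shuffles:
3 → 6 → 3
It first returns after 2 in-shuffles.

2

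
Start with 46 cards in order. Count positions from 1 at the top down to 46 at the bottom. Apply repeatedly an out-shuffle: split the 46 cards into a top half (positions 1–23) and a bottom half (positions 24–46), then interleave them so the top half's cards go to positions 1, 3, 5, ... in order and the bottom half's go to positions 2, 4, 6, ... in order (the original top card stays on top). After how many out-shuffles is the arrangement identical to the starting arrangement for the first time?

The out-shuffle permutes the 46 positions with cycle lengths [1, 1, 2, 4, 4, 4, 6, 12, 12].
Every card is home exactly when every cycle has completed a whole number of laps, i.e. after lcm(1, 2, 4, 6, 12) = 12 out-shuffles.

12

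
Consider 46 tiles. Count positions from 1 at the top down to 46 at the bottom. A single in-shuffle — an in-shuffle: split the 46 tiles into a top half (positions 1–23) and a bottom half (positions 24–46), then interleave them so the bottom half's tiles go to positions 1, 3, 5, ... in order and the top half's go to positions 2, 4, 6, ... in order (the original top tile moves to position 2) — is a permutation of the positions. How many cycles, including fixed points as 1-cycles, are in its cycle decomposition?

Trace each unvisited position around until it returns:
(1 2 4 8 16 32 ... len 23) (5 10 20 40 33 19 ... len 23)
2 cycles in total.

2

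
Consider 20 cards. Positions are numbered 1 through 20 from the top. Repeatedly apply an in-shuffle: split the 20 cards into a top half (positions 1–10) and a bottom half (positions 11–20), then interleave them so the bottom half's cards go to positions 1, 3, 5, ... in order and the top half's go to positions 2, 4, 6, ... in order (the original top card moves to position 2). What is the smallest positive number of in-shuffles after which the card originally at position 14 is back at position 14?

Follow position 14 under repeated in-shuffles:
14 → 7 → 14
It first returns after 2 in-shuffles.

2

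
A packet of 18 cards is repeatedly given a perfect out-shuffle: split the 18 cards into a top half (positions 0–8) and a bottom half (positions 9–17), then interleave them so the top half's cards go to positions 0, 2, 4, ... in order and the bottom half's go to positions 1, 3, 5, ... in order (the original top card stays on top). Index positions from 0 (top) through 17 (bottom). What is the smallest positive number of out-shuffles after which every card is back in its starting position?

8

The out-shuffle permutes the 18 positions with cycle lengths [1, 1, 8, 8].
Every card is home exactly when every cycle has completed a whole number of laps, i.e. after lcm(1, 8) = 8 out-shuffles.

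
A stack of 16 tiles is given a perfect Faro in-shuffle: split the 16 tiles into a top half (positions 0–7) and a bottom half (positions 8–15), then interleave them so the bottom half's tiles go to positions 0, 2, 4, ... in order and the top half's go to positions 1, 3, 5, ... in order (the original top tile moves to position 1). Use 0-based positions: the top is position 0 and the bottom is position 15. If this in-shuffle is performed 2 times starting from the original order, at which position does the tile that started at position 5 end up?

Track the tile's position through each in-shuffle:
5 → 11 → 6

6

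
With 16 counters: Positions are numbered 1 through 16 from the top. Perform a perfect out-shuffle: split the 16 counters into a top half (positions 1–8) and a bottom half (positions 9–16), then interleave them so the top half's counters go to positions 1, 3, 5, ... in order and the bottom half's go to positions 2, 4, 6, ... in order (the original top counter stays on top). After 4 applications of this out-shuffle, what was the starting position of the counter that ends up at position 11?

11

Work backwards from position 11, undoing one out-shuffle at a time:
11 ← 6 ← 11 ← 6 ← 11
So the counter now at position 11 started at position 11.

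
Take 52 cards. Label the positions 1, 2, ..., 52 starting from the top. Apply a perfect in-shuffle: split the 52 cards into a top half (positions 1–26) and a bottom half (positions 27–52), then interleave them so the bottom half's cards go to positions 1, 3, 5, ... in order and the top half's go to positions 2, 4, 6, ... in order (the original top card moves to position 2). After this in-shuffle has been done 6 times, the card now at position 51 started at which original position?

48

Work backwards from position 51, undoing one in-shuffle at a time:
51 ← 52 ← 26 ← 13 ← 33 ← 43 ← 48
So the card now at position 51 started at position 48.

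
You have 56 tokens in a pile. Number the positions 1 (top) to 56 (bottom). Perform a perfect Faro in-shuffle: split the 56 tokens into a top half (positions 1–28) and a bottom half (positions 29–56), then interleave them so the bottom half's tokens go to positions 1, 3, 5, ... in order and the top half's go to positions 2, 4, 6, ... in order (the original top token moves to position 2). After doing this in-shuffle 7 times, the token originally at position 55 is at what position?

29

Track the token's position through each in-shuffle:
55 → 53 → 49 → 41 → 25 → 50 → 43 → 29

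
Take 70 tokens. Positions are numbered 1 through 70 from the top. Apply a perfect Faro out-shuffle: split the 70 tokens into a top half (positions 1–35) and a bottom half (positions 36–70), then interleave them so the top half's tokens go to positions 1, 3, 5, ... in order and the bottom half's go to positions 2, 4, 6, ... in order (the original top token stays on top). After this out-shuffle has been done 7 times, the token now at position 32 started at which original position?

Work backwards from position 32, undoing one out-shuffle at a time:
32 ← 51 ← 26 ← 48 ← 59 ← 30 ← 50 ← 60
So the token now at position 32 started at position 60.

60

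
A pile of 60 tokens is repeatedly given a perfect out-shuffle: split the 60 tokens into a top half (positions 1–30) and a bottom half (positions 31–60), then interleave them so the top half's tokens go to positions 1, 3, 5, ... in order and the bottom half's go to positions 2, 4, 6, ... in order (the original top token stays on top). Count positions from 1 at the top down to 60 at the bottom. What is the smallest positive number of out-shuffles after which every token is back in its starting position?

The out-shuffle permutes the 60 positions with cycle lengths [1, 1, 58].
Every token is home exactly when every cycle has completed a whole number of laps, i.e. after lcm(1, 58) = 58 out-shuffles.

58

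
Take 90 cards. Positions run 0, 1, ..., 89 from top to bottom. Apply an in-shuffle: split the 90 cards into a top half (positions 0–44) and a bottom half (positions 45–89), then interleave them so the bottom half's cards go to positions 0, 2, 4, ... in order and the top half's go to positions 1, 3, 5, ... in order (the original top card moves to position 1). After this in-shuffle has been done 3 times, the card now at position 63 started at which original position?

7

Work backwards from position 63, undoing one in-shuffle at a time:
63 ← 31 ← 15 ← 7
So the card now at position 63 started at position 7.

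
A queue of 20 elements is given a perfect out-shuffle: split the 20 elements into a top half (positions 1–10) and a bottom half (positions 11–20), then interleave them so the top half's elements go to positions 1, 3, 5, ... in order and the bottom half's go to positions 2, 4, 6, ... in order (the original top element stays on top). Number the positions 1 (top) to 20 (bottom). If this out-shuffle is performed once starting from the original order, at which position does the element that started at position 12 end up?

4

Track the element's position through each out-shuffle:
12 → 4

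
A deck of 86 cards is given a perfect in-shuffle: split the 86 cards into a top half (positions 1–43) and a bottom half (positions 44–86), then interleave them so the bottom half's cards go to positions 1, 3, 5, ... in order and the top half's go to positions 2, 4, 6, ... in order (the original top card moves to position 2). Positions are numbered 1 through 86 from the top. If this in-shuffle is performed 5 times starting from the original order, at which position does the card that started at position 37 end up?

Track the card's position through each in-shuffle:
37 → 74 → 61 → 35 → 70 → 53

53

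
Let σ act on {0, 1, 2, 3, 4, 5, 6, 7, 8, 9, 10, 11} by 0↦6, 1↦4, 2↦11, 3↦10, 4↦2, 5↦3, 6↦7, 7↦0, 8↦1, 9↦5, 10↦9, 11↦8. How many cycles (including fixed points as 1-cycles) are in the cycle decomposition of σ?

3

Cycle decomposition: (0 6 7) (1 4 2 11 8) (3 10 9 5).
3 cycles.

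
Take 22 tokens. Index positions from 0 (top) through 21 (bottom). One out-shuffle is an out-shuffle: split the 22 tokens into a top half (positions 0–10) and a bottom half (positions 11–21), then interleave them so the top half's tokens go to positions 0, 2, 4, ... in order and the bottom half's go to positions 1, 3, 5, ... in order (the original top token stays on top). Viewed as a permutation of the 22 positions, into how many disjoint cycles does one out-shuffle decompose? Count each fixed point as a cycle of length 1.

7

Trace each unvisited position around until it returns:
(0) (1 2 4 8 16 11) (3 6 12) (5 10 20 19 17 13) (7 14) (9 18 15) (21)
7 cycles in total.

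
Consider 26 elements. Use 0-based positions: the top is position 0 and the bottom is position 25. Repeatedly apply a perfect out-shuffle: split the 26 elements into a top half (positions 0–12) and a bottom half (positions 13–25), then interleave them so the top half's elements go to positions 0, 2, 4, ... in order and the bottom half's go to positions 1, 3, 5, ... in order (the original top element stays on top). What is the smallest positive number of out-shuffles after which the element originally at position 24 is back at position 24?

Follow position 24 under repeated out-shuffles:
24 → 23 → 21 → 17 → 9 → 18 → 11 → 22 → 19 → 13 → 1 → 2 → 4 → 8 → 16 → 7 → 14 → 3 → 6 → 12 → 24
It first returns after 20 out-shuffles.

20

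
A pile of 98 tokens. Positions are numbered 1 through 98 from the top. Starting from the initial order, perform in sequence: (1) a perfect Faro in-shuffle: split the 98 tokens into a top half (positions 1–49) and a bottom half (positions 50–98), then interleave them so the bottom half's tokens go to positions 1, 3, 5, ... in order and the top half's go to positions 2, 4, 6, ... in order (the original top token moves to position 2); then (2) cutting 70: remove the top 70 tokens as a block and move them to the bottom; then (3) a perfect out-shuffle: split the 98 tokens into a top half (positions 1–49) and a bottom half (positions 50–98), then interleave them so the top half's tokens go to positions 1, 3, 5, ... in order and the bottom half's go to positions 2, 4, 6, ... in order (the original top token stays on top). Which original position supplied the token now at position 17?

89

Undo the operations in reverse order, starting from position 17:
  undo op 3 (out-shuffle, from top half): 17 ← 9
  undo op 2 (cut 70): 9 ← 79
  undo op 1 (in-shuffle, from bottom half): 79 ← 89
So the token at position 17 came from original position 89.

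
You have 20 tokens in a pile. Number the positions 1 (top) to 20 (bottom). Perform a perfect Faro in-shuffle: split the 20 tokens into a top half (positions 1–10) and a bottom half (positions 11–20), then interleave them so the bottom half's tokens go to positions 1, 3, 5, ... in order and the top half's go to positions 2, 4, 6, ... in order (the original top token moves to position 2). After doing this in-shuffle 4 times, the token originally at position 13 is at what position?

Track the token's position through each in-shuffle:
13 → 5 → 10 → 20 → 19

19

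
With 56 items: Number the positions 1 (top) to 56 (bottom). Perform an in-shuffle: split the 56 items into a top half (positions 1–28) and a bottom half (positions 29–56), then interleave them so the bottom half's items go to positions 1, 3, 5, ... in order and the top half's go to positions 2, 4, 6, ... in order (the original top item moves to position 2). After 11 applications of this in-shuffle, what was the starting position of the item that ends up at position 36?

48

Work backwards from position 36, undoing one in-shuffle at a time:
36 ← 18 ← 9 ← 33 ← 45 ← 51 ← 54 ← 27 ← 42 ← 21 ← 39 ← 48
So the item now at position 36 started at position 48.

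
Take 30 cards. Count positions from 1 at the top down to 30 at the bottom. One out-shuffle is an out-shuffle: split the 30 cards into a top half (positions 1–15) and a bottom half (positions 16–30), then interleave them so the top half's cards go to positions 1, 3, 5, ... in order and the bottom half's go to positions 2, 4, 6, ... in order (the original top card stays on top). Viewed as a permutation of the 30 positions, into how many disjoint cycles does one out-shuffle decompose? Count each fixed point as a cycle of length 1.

Trace each unvisited position around until it returns:
(1) (2 3 5 9 17 4 ... len 28) (30)
3 cycles in total.

3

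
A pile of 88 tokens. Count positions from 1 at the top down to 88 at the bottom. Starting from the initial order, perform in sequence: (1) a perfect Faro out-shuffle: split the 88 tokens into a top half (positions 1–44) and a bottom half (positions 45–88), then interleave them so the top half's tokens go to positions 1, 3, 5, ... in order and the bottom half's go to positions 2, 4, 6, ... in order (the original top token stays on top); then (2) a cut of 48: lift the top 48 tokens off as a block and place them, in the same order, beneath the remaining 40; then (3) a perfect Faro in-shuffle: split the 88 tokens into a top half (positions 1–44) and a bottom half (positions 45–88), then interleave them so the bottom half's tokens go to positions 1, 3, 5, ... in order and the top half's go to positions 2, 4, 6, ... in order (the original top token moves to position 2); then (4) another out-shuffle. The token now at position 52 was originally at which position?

Undo the operations in reverse order, starting from position 52:
  undo op 4 (out-shuffle, from bottom half): 52 ← 70
  undo op 3 (in-shuffle, from top half): 70 ← 35
  undo op 2 (cut 48): 35 ← 83
  undo op 1 (out-shuffle, from top half): 83 ← 42
So the token at position 52 came from original position 42.

42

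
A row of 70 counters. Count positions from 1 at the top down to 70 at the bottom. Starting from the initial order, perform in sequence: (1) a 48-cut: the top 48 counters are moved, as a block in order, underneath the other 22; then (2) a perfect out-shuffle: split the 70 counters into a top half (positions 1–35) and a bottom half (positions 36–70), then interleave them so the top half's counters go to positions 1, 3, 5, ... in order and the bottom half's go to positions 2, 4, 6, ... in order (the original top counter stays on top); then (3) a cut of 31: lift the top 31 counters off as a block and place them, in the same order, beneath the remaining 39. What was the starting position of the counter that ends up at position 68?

63

Undo the operations in reverse order, starting from position 68:
  undo op 3 (cut 31): 68 ← 29
  undo op 2 (out-shuffle, from top half): 29 ← 15
  undo op 1 (cut 48): 15 ← 63
So the counter at position 68 came from original position 63.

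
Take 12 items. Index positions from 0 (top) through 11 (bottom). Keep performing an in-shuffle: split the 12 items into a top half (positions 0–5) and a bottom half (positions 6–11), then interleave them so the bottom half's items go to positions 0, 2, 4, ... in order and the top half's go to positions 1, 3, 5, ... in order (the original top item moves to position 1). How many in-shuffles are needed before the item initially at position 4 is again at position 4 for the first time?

Follow position 4 under repeated in-shuffles:
4 → 9 → 6 → 0 → 1 → 3 → 7 → 2 → 5 → 11 → 10 → 8 → 4
It first returns after 12 in-shuffles.

12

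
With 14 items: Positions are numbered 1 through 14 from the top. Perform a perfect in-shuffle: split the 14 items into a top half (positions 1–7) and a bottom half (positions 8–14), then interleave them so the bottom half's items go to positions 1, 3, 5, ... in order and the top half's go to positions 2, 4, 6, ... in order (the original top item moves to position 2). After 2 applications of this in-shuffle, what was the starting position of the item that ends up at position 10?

Work backwards from position 10, undoing one in-shuffle at a time:
10 ← 5 ← 10
So the item now at position 10 started at position 10.

10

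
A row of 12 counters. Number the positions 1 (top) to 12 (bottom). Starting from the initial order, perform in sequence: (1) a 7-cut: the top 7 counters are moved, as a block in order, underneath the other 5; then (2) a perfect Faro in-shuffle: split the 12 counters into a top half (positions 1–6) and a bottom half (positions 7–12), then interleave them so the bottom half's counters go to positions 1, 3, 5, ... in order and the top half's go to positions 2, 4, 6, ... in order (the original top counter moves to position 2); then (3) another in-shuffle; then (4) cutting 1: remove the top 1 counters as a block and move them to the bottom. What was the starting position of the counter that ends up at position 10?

1

Undo the operations in reverse order, starting from position 10:
  undo op 4 (cut 1): 10 ← 11
  undo op 3 (in-shuffle, from bottom half): 11 ← 12
  undo op 2 (in-shuffle, from top half): 12 ← 6
  undo op 1 (cut 7): 6 ← 1
So the counter at position 10 came from original position 1.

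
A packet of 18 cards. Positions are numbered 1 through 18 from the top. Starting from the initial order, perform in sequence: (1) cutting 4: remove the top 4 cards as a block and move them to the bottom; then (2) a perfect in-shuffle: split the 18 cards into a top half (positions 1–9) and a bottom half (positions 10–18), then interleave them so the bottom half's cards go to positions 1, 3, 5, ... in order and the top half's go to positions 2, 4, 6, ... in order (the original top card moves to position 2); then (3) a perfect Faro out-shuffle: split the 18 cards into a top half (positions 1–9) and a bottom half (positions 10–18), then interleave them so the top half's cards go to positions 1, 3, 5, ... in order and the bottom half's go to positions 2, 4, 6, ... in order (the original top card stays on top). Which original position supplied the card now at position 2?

Undo the operations in reverse order, starting from position 2:
  undo op 3 (out-shuffle, from bottom half): 2 ← 10
  undo op 2 (in-shuffle, from top half): 10 ← 5
  undo op 1 (cut 4): 5 ← 9
So the card at position 2 came from original position 9.

9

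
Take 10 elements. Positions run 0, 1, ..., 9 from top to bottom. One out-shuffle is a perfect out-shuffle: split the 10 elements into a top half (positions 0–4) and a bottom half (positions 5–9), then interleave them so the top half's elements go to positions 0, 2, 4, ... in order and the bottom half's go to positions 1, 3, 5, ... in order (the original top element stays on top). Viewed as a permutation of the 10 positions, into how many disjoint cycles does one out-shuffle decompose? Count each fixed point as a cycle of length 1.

4

Trace each unvisited position around until it returns:
(0) (1 2 4 8 7 5) (3 6) (9)
4 cycles in total.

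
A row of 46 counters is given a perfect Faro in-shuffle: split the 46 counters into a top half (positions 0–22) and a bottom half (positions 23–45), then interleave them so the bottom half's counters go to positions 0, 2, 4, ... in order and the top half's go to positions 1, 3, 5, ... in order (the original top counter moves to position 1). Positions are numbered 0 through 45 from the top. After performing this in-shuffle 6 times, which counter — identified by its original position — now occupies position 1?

24

Work backwards from position 1, undoing one in-shuffle at a time:
1 ← 0 ← 23 ← 11 ← 5 ← 2 ← 24
So the counter now at position 1 started at position 24.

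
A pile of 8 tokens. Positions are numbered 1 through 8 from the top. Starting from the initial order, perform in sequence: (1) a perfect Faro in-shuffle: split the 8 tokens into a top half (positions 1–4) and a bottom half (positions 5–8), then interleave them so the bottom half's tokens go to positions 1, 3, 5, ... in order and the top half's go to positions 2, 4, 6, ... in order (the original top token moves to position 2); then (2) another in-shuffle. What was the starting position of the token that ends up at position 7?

Undo the operations in reverse order, starting from position 7:
  undo op 2 (in-shuffle, from bottom half): 7 ← 8
  undo op 1 (in-shuffle, from top half): 8 ← 4
So the token at position 7 came from original position 4.

4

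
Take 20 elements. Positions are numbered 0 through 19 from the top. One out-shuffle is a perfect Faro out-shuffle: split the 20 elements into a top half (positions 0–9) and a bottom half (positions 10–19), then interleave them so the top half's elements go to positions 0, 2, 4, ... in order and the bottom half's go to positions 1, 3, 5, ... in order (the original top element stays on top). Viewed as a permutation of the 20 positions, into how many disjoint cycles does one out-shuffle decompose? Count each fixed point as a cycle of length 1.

Trace each unvisited position around until it returns:
(0) (1 2 4 8 16 13 ... len 18) (19)
3 cycles in total.

3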